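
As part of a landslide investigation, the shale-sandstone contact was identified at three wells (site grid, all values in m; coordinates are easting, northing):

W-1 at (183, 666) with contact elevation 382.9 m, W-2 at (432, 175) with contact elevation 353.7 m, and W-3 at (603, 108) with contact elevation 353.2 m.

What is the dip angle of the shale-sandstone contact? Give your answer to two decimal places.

Let the plane be z = a·easting + b·northing + c.
W-2−W-1: 249a − 491b = −29.2;  W-3−W-1: 420a − 558b = −29.7.
Solving gives a = 0.02543, b = 0.07237.
Gradient magnitude |∇z| = √(a² + b²) = √(0.00065 + 0.00524) = 0.07671.
True dip = arctan(0.07671) = 4.39°, dipping toward SSW (azimuth ≈ 199°).

4.39°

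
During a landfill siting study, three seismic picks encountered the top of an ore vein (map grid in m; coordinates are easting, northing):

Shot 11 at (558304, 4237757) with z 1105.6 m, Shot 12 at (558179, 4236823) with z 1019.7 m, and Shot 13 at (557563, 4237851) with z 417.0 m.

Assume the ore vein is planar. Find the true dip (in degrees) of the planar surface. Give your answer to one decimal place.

42.8°

Two edge vectors: Shot 11→Shot 12 = (-125, -934, -85.9), Shot 11→Shot 13 = (-741, 94, -688.6).
Normal n = (Shot 11→Shot 12) × (Shot 11→Shot 13) = (651227, -22423.1, -703844).
So ∂z/∂easting = −n_x/n_z = 0.92524 and ∂z/∂northing = −n_y/n_z = −0.03186.
Gradient magnitude |∇z| = √(a² + b²) = √(0.85608 + 0.00101) = 0.92579.
True dip = arctan(0.92579) = 42.8°, dipping toward W (azimuth ≈ 272°).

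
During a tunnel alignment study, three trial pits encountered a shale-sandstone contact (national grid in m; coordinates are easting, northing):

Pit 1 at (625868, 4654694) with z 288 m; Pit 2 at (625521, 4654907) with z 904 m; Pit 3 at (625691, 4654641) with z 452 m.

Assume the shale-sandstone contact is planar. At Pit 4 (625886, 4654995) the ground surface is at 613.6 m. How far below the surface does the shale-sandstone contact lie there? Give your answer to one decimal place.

Two edge vectors: Pit 1→Pit 2 = (-347, 213, 616), Pit 1→Pit 3 = (-177, -53, 164).
Normal n = (Pit 1→Pit 2) × (Pit 1→Pit 3) = (67580, -52124, 56092).
So ∂z/∂easting = −n_x/n_z = −1.204806390 and ∂z/∂northing = −n_y/n_z = 0.929259074.
Intercept c from Pit 1: 288 + 754049.77 − 4325416.64 = −3571078.87.
At (625886, 4654995): z_contact = −754071.45 + 4325696.34 − 3571078.87 = 546.02 m.
Depth below ground = 613.6 − 546.02 = 67.6 m.

67.6 m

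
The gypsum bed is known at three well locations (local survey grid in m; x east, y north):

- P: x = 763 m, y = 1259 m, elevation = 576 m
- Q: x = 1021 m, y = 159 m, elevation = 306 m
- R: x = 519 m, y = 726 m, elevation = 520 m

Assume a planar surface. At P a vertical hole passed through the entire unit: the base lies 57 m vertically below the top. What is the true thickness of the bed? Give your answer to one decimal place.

Two edge vectors: P→Q = (258, -1100, -270), P→R = (-244, -533, -56).
Normal n = (P→Q) × (P→R) = (-82310, 80328, -405914).
So ∂z/∂x = −n_x/n_z = −0.20278 and ∂z/∂y = −n_y/n_z = 0.19789.
|∇z| = √(a²+b²) = 0.28334, so dip δ = arctan(0.28334) = 15.82°.
True thickness = vertical thickness × cos δ = 57 × cos 15.82° = 54.8 m.

54.8 m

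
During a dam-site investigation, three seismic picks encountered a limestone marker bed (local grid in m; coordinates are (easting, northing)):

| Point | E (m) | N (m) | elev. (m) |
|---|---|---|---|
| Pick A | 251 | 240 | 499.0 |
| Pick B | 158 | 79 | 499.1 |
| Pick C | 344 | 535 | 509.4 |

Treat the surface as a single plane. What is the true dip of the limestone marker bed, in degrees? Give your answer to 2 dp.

Let the plane be z = a·E + b·N + c.
Pick B−Pick A: −93a − 161b = 0.1;  Pick C−Pick A: 93a + 295b = 10.4.
Solving gives a = −0.13673, b = 0.07836.
Gradient magnitude |∇z| = √(a² + b²) = √(0.01869 + 0.00614) = 0.15759.
True dip = arctan(0.15759) = 8.96°, dipping toward ESE (azimuth ≈ 120°).

8.96°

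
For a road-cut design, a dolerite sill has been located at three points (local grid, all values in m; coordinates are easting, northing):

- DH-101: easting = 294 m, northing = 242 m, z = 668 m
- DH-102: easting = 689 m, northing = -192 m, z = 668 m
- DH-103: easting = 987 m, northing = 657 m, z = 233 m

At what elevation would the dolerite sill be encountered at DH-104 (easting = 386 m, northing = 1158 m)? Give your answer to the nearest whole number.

Two edge vectors: DH-101→DH-102 = (395, -434, 0), DH-101→DH-103 = (693, 415, -435).
Normal n = (DH-101→DH-102) × (DH-101→DH-103) = (188790, 171825, 464687).
So ∂z/∂easting = −n_x/n_z = −0.40627 and ∂z/∂northing = −n_y/n_z = −0.36977.
Intercept c from DH-101: 668 + 119.44 + 89.48 = 876.93.
At (386, 1158): z = −156.8 − 428.2 + 876.93 = 291.9 m.

292 m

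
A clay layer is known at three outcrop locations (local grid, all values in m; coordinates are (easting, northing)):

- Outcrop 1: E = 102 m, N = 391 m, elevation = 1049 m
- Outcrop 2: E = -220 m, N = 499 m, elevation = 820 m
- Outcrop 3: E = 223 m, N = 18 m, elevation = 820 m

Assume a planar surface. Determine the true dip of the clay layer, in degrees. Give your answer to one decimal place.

Let the plane be z = a·E + b·N + c.
Outcrop 2−Outcrop 1: −322a + 108b = −229;  Outcrop 3−Outcrop 1: 121a − 373b = −229.
Solving gives a = 1.02906, b = 0.94777.
Gradient magnitude |∇z| = √(a² + b²) = √(1.05897 + 0.89826) = 1.39901.
True dip = arctan(1.39901) = 54.4°, dipping toward SW (azimuth ≈ 227°).

54.4°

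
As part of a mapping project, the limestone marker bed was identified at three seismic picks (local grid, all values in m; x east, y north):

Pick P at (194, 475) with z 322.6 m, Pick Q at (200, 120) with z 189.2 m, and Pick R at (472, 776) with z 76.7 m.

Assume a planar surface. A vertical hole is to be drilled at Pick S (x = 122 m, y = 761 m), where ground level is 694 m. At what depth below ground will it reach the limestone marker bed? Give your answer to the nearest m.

179 m

Two edge vectors: Pick P→Pick Q = (6, -355, -133.4), Pick P→Pick R = (278, 301, -245.9).
Normal n = (Pick P→Pick Q) × (Pick P→Pick R) = (127447.9, -35609.8, 100496).
So ∂z/∂x = −n_x/n_z = −1.26819 and ∂z/∂y = −n_y/n_z = 0.35434.
Intercept c from Pick P: 322.6 + 246.03 − 168.31 = 400.32.
At (122, 761): z_contact = −154.7 + 269.7 + 400.32 = 515.3 m.
Depth below ground = 694 − 515.3 = 179 m.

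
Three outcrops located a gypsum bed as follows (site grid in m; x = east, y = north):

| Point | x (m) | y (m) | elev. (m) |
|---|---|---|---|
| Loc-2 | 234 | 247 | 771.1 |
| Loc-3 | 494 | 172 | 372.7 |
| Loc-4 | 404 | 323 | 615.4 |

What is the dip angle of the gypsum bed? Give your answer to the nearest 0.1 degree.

57.0°

Two edge vectors: Loc-2→Loc-3 = (260, -75, -398.4), Loc-2→Loc-4 = (170, 76, -155.7).
Normal n = (Loc-2→Loc-3) × (Loc-2→Loc-4) = (41955.9, -27246, 32510).
So ∂z/∂x = −n_x/n_z = −1.29055 and ∂z/∂y = −n_y/n_z = 0.83808.
Gradient magnitude |∇z| = √(a² + b²) = √(1.66553 + 0.70238) = 1.53880.
True dip = arctan(1.53880) = 57.0°, dipping toward ESE (azimuth ≈ 123°).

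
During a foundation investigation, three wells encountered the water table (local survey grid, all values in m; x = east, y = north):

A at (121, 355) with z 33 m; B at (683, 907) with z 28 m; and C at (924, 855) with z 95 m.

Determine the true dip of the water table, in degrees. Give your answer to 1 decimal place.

18.2°

Two edge vectors: A→B = (562, 552, -5), A→C = (803, 500, 62).
Normal n = (A→B) × (A→C) = (36724, -38859, -162256).
So ∂z/∂x = −n_x/n_z = 0.22633 and ∂z/∂y = −n_y/n_z = −0.23949.
Gradient magnitude |∇z| = √(a² + b²) = √(0.05123 + 0.05736) = 0.32952.
True dip = arctan(0.32952) = 18.2°, dipping toward NW (azimuth ≈ 317°).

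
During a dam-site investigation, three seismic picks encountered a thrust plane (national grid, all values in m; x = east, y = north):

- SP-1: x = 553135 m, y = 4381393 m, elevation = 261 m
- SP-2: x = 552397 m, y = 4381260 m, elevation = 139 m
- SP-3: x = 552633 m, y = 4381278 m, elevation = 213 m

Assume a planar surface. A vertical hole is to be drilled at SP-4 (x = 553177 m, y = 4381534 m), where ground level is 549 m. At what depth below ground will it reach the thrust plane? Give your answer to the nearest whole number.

471 m

Let the plane be z = a·x + b·y + c.
SP-2−SP-1: −738a − 133b = −122;  SP-3−SP-1: −502a − 115b = −48.
Solving gives a = 0.42233760, b = −1.42620415.
Then c = 261 − a·553135 − b·4381393 = 6015412.18.
At (553177, 4381534): z_contact = 233627.4 − 6248962.0 + 6015412.18 = 77.6 m.
Depth below ground = 549 − 77.6 = 471 m.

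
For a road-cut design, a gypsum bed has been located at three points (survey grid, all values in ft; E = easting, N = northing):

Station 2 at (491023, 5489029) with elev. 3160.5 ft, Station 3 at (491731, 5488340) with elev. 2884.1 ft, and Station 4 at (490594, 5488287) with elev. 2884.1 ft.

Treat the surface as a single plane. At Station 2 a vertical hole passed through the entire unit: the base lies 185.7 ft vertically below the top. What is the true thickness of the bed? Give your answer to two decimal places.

173.40 ft

Two edge vectors: Station 2→Station 3 = (708, -689, -276.4), Station 2→Station 4 = (-429, -742, -276.4).
Normal n = (Station 2→Station 3) × (Station 2→Station 4) = (-14649.2, 314266.8, -820917).
So ∂z/∂E = −n_x/n_z = −0.01784 and ∂z/∂N = −n_y/n_z = 0.38282.
|∇z| = √(a²+b²) = 0.38324, so dip δ = arctan(0.38324) = 20.97°.
True thickness = vertical thickness × cos δ = 185.7 × cos 20.97° = 173.40 ft.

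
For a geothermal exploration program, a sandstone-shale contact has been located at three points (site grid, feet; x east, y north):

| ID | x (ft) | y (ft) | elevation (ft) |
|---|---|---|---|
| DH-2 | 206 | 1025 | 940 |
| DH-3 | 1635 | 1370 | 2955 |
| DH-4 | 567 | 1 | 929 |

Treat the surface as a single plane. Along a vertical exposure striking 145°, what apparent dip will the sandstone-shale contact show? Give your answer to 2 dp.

Two edge vectors: DH-2→DH-3 = (1429, 345, 2015), DH-2→DH-4 = (361, -1024, -11).
Normal n = (DH-2→DH-3) × (DH-2→DH-4) = (2059565, 743134, -1587841).
So ∂z/∂x = −n_x/n_z = 1.29709 and ∂z/∂y = −n_y/n_z = 0.46802.
Unit vector along 145° is (sin 145°, cos 145°) = (0.5736, -0.8192).
Slope in that direction = a·(0.5736) + b·(-0.8192) = 0.36060.
Apparent dip = arctan|0.36060| = 19.83° (true dip is 54.1°, so apparent ≤ true as expected).

19.83°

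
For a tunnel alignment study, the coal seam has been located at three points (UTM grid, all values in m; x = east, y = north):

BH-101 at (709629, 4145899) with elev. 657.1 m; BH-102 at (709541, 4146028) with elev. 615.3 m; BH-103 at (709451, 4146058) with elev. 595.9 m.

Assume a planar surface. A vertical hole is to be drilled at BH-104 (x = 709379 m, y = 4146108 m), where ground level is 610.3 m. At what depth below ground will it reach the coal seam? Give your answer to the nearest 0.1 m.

35.9 m

Two edge vectors: BH-101→BH-102 = (-88, 129, -41.8), BH-101→BH-103 = (-178, 159, -61.2).
Normal n = (BH-101→BH-102) × (BH-101→BH-103) = (-1248.6, 2054.8, 8970).
So ∂z/∂x = −n_x/n_z = 0.139197324 and ∂z/∂y = −n_y/n_z = −0.229074693.
Intercept c from BH-101: 657.1 − 98778.46 + 949720.54 = 851599.18.
At (709379, 4146108): z_contact = 98743.66 − 949768.42 + 851599.18 = 574.42 m.
Depth below ground = 610.3 − 574.42 = 35.9 m.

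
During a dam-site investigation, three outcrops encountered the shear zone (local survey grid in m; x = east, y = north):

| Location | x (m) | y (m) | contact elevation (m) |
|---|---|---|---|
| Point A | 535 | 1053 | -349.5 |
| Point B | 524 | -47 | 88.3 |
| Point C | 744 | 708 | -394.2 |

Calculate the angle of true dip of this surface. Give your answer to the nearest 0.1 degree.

Let the plane be z = a·x + b·y + c.
Point B−Point A: −11a − 1100b = 437.8;  Point C−Point A: 209a − 345b = −44.7.
Solving gives a = −0.85672, b = −0.38943.
Gradient magnitude |∇z| = √(a² + b²) = √(0.73397 + 0.15166) = 0.94108.
True dip = arctan(0.94108) = 43.3°, dipping toward ENE (azimuth ≈ 066°).

43.3°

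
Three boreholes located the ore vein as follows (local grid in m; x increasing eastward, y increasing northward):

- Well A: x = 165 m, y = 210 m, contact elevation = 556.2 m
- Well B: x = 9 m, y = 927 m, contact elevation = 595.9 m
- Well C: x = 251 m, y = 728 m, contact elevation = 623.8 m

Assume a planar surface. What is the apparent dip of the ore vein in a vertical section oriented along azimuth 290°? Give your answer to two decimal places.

Two edge vectors: Well A→Well B = (-156, 717, 39.7), Well A→Well C = (86, 518, 67.6).
Normal n = (Well A→Well B) × (Well A→Well C) = (27904.6, 13959.8, -142470).
So ∂z/∂x = −n_x/n_z = 0.19586 and ∂z/∂y = −n_y/n_z = 0.09798.
Unit vector along 290° is (sin 290°, cos 290°) = (-0.9397, 0.3420).
Slope in that direction = a·(-0.9397) + b·(0.3420) = −0.15054.
Apparent dip = arctan|0.15054| = 8.56° (true dip is 12.4°, so apparent ≤ true as expected).

8.56°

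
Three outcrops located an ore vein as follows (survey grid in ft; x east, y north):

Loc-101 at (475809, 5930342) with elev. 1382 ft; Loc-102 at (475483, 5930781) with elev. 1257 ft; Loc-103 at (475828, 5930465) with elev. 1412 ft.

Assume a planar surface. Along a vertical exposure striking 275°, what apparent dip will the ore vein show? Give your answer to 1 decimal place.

Two edge vectors: Loc-101→Loc-102 = (-326, 439, -125), Loc-101→Loc-103 = (19, 123, 30).
Normal n = (Loc-101→Loc-102) × (Loc-101→Loc-103) = (28545, 7405, -48439).
So ∂z/∂x = −n_x/n_z = 0.58930 and ∂z/∂y = −n_y/n_z = 0.15287.
Unit vector along 275° is (sin 275°, cos 275°) = (-0.9962, 0.0872).
Slope in that direction = a·(-0.9962) + b·(0.0872) = −0.57373.
Apparent dip = arctan|0.57373| = 29.8° (true dip is 31.3°, so apparent ≤ true as expected).

29.8°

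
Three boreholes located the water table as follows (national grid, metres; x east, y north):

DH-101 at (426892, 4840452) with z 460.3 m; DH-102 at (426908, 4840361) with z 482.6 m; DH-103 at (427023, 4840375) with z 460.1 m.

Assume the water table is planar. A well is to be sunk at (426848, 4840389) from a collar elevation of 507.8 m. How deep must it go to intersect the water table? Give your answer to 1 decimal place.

Let the plane be z = a·x + b·y + c.
DH-102−DH-101: 16a − 91b = 22.3;  DH-103−DH-101: 131a − 77b = −0.2.
Solving gives a = −0.162344466, b = −0.273599027.
Then c = 460.3 − a·426892 − b·4840452 = 1394106.81.
At (426848, 4840389): z_contact = −69296.41 − 1324325.72 + 1394106.81 = 484.68 m.
Depth below ground = 507.8 − 484.68 = 23.1 m.

23.1 m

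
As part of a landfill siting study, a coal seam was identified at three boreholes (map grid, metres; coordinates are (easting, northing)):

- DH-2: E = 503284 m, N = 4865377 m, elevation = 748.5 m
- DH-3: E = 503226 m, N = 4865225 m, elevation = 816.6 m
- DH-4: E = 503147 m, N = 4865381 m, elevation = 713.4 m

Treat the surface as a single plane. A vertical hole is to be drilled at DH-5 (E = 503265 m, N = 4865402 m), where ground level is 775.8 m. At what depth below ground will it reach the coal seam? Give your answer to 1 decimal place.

45.4 m

Let the plane be z = a·E + b·N + c.
DH-3−DH-2: −58a − 152b = 68.1;  DH-4−DH-2: −137a + 4b = −35.1.
Solving gives a = 0.240444529, b = −0.539774886.
Then c = 748.5 − a·503284 − b·4865377 = 2505944.93.
At (503265, 4865402): z_contact = 121007.32 − 2626221.81 + 2505944.93 = 730.44 m.
Depth below ground = 775.8 − 730.44 = 45.4 m.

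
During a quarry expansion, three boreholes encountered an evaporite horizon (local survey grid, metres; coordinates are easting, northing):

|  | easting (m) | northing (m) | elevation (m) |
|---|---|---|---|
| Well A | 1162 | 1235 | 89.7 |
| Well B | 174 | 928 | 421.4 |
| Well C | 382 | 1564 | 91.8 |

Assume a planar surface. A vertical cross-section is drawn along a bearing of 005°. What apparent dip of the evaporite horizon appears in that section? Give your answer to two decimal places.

25.17°

Two edge vectors: Well A→Well B = (-988, -307, 331.7), Well A→Well C = (-780, 329, 2.1).
Normal n = (Well A→Well B) × (Well A→Well C) = (-109774, -256651.2, -564512).
So ∂z/∂easting = −n_x/n_z = −0.19446 and ∂z/∂northing = −n_y/n_z = −0.45464.
Unit vector along 005° is (sin 5°, cos 5°) = (0.0872, 0.9962).
Slope in that direction = a·(0.0872) + b·(0.9962) = −0.46986.
Apparent dip = arctan|0.46986| = 25.17° (true dip is 26.3°, so apparent ≤ true as expected).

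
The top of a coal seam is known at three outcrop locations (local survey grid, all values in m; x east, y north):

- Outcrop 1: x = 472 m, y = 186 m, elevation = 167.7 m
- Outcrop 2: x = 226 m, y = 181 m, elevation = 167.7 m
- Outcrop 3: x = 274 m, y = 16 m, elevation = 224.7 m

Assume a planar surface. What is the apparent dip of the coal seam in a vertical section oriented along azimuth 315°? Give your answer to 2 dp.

13.92°

Two edge vectors: Outcrop 1→Outcrop 2 = (-246, -5, 0), Outcrop 1→Outcrop 3 = (-198, -170, 57).
Normal n = (Outcrop 1→Outcrop 2) × (Outcrop 1→Outcrop 3) = (-285, 14022, 40830).
So ∂z/∂x = −n_x/n_z = 0.00698 and ∂z/∂y = −n_y/n_z = −0.34342.
Unit vector along 315° is (sin 315°, cos 315°) = (-0.7071, 0.7071).
Slope in that direction = a·(-0.7071) + b·(0.7071) = −0.24777.
Apparent dip = arctan|0.24777| = 13.92° (true dip is 19.0°, so apparent ≤ true as expected).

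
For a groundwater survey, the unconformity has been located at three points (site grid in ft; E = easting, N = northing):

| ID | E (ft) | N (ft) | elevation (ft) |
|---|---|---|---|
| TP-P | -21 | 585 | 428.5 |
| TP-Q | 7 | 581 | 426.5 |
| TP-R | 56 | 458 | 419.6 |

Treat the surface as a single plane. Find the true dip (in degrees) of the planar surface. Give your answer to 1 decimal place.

Let the plane be z = a·E + b·N + c.
TP-Q−TP-P: 28a − 4b = −2;  TP-R−TP-P: 77a − 127b = −8.9.
Solving gives a = −0.06724, b = 0.02931.
Gradient magnitude |∇z| = √(a² + b²) = √(0.00452 + 0.00086) = 0.07335.
True dip = arctan(0.07335) = 4.2°, dipping toward ESE (azimuth ≈ 114°).

4.2°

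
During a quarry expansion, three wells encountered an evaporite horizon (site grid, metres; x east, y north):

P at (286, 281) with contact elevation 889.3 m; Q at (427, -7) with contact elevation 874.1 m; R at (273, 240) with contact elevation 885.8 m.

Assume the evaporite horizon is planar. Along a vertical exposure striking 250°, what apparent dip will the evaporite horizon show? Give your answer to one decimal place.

Two edge vectors: P→Q = (141, -288, -15.2), P→R = (-13, -41, -3.5).
Normal n = (P→Q) × (P→R) = (384.8, 691.1, -9525).
So ∂z/∂x = −n_x/n_z = 0.04040 and ∂z/∂y = −n_y/n_z = 0.07256.
Unit vector along 250° is (sin 250°, cos 250°) = (-0.9397, -0.3420).
Slope in that direction = a·(-0.9397) + b·(-0.3420) = −0.06278.
Apparent dip = arctan|0.06278| = 3.6° (true dip is 4.7°, so apparent ≤ true as expected).

3.6°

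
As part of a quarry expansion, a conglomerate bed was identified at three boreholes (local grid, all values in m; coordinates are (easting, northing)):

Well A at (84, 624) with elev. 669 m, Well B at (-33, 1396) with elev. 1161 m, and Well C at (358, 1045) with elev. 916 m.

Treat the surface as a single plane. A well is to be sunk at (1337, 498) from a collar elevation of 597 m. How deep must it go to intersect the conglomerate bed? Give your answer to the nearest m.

Let the plane be z = a·E + b·N + c.
Well B−Well A: −117a + 772b = 492;  Well C−Well A: 274a + 421b = 247.
Solving gives a = −0.06307, b = 0.62775.
Then c = 669 − a·84 − b·624 = 282.58.
At (1337, 498): z_contact = −84.3 + 312.6 + 282.58 = 510.9 m.
Depth below ground = 597 − 510.9 = 86 m.

86 m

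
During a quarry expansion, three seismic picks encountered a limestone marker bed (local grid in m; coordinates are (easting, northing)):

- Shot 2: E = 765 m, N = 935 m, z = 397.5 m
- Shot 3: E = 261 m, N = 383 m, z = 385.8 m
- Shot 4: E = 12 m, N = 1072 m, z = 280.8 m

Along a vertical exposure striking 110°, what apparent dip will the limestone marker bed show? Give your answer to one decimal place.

Two edge vectors: Shot 2→Shot 3 = (-504, -552, -11.7), Shot 2→Shot 4 = (-753, 137, -116.7).
Normal n = (Shot 2→Shot 3) × (Shot 2→Shot 4) = (66021.3, -50006.7, -484704).
So ∂z/∂E = −n_x/n_z = 0.13621 and ∂z/∂N = −n_y/n_z = −0.10317.
Unit vector along 110° is (sin 110°, cos 110°) = (0.9397, -0.3420).
Slope in that direction = a·(0.9397) + b·(-0.3420) = 0.16328.
Apparent dip = arctan|0.16328| = 9.3° (true dip is 9.7°, so apparent ≤ true as expected).

9.3°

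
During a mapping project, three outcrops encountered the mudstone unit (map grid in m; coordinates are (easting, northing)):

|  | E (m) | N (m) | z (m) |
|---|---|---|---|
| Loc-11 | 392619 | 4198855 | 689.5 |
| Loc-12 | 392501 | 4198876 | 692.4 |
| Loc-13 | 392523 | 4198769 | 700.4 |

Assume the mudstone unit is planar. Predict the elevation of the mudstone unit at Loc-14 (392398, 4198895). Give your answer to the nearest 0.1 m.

Let the plane be z = a·E + b·N + c.
Loc-12−Loc-11: −118a + 21b = 2.9;  Loc-13−Loc-11: −96a − 86b = 10.9.
Solving gives a = −0.039320947, b = −0.082851036.
Then c = 689.5 − a·392619 − b·4198855 = 364007.14.
At (392398, 4198895): z = −15429.5 − 347882.8 + 364007.14 = 694.9 m.

694.9 m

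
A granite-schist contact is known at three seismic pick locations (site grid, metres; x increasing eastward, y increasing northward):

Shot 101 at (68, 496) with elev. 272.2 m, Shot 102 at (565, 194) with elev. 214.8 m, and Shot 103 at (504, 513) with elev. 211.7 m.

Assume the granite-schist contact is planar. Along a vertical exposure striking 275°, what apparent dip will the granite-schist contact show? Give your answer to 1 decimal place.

7.6°

Two edge vectors: Shot 101→Shot 102 = (497, -302, -57.4), Shot 101→Shot 103 = (436, 17, -60.5).
Normal n = (Shot 101→Shot 102) × (Shot 101→Shot 103) = (19246.8, 5042.1, 140121).
So ∂z/∂x = −n_x/n_z = −0.13736 and ∂z/∂y = −n_y/n_z = −0.03598.
Unit vector along 275° is (sin 275°, cos 275°) = (-0.9962, 0.0872).
Slope in that direction = a·(-0.9962) + b·(0.0872) = 0.13370.
Apparent dip = arctan|0.13370| = 7.6° (true dip is 8.1°, so apparent ≤ true as expected).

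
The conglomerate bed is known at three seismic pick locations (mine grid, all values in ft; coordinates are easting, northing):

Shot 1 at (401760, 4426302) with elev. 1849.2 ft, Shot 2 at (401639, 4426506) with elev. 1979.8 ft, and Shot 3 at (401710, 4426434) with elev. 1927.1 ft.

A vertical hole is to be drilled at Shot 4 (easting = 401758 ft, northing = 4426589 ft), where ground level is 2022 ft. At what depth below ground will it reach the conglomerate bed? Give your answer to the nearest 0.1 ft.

Let the plane be z = a·easting + b·northing + c.
Shot 2−Shot 1: −121a + 204b = 130.6;  Shot 3−Shot 1: −50a + 132b = 77.9.
Solving gives a = −0.233471933, b = 0.501715177.
Then c = 1849.2 − a·401760 − b·4426302 = −2125094.01.
At (401758, 4426589): z_contact = −93799.22 + 2220886.88 − 2125094.01 = 1993.66 ft.
Depth below ground = 2022 − 1993.66 = 28.3 ft.

28.3 ft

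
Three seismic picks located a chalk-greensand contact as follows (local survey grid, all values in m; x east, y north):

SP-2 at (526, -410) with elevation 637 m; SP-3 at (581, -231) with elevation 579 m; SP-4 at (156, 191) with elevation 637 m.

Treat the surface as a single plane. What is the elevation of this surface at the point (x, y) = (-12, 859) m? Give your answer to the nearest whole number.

Two edge vectors: SP-2→SP-3 = (55, 179, -58), SP-2→SP-4 = (-370, 601, 0).
Normal n = (SP-2→SP-3) × (SP-2→SP-4) = (34858, 21460, 99285).
So ∂z/∂x = −n_x/n_z = −0.35109 and ∂z/∂y = −n_y/n_z = −0.21615.
Intercept c from SP-2: 637 + 184.67 − 88.62 = 733.05.
At (-12, 859): z = 4.2 − 185.7 + 733.05 = 551.6 m.

552 m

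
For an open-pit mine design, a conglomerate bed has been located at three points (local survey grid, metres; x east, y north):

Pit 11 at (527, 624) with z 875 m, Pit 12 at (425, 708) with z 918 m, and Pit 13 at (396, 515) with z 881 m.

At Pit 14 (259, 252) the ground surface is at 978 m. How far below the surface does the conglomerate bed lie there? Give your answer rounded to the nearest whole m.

125 m

Let the plane be z = a·x + b·y + c.
Pit 12−Pit 11: −102a + 84b = 43;  Pit 13−Pit 11: −131a − 109b = 6.
Solving gives a = −0.23465, b = 0.22697.
Then c = 875 − a·527 − b·624 = 857.03.
At (259, 252): z_contact = −60.8 + 57.2 + 857.03 = 853.5 m.
Depth below ground = 978 − 853.5 = 125 m.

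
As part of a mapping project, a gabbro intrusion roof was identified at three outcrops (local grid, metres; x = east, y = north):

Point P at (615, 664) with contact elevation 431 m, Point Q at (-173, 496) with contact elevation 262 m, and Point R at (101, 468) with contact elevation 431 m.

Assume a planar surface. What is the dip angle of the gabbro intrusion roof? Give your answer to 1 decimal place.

53.8°

Let the plane be z = a·x + b·y + c.
Point Q−Point P: −788a − 168b = −169;  Point R−Point P: −514a − 196b = 0.
Solving gives a = 0.48643, b = −1.27564.
Gradient magnitude |∇z| = √(a² + b²) = √(0.23662 + 1.62726) = 1.36524.
True dip = arctan(1.36524) = 53.8°, dipping toward NNW (azimuth ≈ 339°).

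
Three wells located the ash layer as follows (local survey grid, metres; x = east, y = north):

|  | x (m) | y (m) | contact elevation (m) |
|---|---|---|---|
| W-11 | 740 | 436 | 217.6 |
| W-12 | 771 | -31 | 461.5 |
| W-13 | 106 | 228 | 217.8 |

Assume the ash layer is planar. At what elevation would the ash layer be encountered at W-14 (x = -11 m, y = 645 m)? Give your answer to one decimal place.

-14.9 m

Let the plane be z = a·x + b·y + c.
W-12−W-11: 31a − 467b = 243.9;  W-13−W-11: −634a − 208b = 0.2.
Solving gives a = 0.16738, b = −0.51116.
Then c = 217.6 − a·740 − b·436 = 316.60.
At (-11, 645): z = −1.8 − 329.7 + 316.60 = -14.9 m.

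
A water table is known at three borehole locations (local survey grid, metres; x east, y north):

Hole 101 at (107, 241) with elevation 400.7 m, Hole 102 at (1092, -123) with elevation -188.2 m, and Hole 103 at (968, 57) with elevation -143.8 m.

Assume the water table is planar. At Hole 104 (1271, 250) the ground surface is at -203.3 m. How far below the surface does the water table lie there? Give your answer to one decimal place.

Let the plane be z = a·x + b·y + c.
Hole 102−Hole 101: 985a − 364b = −588.9;  Hole 103−Hole 101: 861a − 184b = −544.5.
Solving gives a = −0.679765, b = −0.221616.
Then c = 400.7 − a·107 − b·241 = 526.84.
At (1271, 250): z_contact = −863.98 − 55.40 + 526.84 = -392.54 m.
Depth below ground = -203.3 − (-392.54) = 189.2 m.

189.2 m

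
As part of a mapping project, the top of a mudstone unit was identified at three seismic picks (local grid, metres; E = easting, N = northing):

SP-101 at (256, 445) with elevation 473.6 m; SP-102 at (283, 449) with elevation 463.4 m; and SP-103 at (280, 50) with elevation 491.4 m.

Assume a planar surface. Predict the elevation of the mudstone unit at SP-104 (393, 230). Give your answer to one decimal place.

437.7 m

Let the plane be z = a·E + b·N + c.
SP-102−SP-101: 27a + 4b = −10.2;  SP-103−SP-101: 24a − 395b = 17.8.
Solving gives a = −0.36779, b = −0.06741.
Then c = 473.6 − a·256 − b·445 = 597.75.
At (393, 230): z = −144.5 − 15.5 + 597.75 = 437.7 m.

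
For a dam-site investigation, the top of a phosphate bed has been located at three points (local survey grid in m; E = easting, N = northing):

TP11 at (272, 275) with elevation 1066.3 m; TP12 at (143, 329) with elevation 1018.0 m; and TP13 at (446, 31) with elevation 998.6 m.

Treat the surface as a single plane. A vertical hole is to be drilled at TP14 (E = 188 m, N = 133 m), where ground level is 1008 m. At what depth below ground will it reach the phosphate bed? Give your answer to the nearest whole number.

Let the plane be z = a·E + b·N + c.
TP12−TP11: −129a + 54b = −48.3;  TP13−TP11: 174a − 244b = −67.7.
Solving gives a = 0.69932, b = 0.77615.
Then c = 1066.3 − a·272 − b·275 = 662.64.
At (188, 133): z_contact = 131.5 + 103.2 + 662.64 = 897.3 m.
Depth below ground = 1008 − 897.3 = 111 m.

111 m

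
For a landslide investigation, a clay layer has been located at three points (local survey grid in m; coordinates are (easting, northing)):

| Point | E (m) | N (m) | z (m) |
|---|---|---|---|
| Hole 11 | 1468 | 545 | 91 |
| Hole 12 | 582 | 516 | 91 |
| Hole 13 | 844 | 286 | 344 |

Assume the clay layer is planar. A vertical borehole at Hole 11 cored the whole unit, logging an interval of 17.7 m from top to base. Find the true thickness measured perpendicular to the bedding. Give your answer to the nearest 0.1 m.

12.1 m

Let the plane be z = a·E + b·N + c.
Hole 12−Hole 11: −886a − 29b = 0;  Hole 13−Hole 11: −624a − 259b = 253.
Solving gives a = 0.03471, b = −1.06046.
|∇z| = √(a²+b²) = 1.06103, so dip δ = arctan(1.06103) = 46.70°.
True thickness = vertical thickness × cos δ = 17.7 × cos 46.70° = 12.1 m.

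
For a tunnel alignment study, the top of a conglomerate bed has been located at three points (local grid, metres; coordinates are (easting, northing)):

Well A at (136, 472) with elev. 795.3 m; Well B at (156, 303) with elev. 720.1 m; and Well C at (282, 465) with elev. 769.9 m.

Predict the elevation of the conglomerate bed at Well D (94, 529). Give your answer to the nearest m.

826 m

Let the plane be z = a·E + b·N + c.
Well B−Well A: 20a − 169b = −75.2;  Well C−Well A: 146a − 7b = −25.4.
Solving gives a = −0.15351, b = 0.42680.
Then c = 795.3 − a·136 − b·472 = 614.73.
At (94, 529): z = −14.4 + 225.8 + 614.73 = 826.1 m.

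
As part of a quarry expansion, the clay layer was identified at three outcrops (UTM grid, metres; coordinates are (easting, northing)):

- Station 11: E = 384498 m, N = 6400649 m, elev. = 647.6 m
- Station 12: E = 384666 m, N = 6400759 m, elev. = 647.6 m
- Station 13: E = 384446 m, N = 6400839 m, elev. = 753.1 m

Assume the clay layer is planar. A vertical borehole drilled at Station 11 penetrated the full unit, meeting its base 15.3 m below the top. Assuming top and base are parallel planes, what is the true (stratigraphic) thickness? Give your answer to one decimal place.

Two edge vectors: Station 11→Station 12 = (168, 110, 0), Station 11→Station 13 = (-52, 190, 105.5).
Normal n = (Station 11→Station 12) × (Station 11→Station 13) = (11605, -17724, 37640).
So ∂z/∂E = −n_x/n_z = −0.30832 and ∂z/∂N = −n_y/n_z = 0.47088.
|∇z| = √(a²+b²) = 0.56284, so dip δ = arctan(0.56284) = 29.37°.
True thickness = vertical thickness × cos δ = 15.3 × cos 29.37° = 13.3 m.

13.3 m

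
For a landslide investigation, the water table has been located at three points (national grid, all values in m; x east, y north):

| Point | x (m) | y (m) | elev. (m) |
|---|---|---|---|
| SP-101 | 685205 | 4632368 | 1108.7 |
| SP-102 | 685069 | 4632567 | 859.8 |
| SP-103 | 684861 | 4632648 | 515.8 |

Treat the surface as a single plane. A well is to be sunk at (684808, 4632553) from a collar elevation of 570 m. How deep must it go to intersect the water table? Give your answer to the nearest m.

123 m

Two edge vectors: SP-101→SP-102 = (-136, 199, -248.9), SP-101→SP-103 = (-344, 280, -592.9).
Normal n = (SP-101→SP-102) × (SP-101→SP-103) = (-48295.1, 4987.2, 30376).
So ∂z/∂x = −n_x/n_z = 1.58990980 and ∂z/∂y = −n_y/n_z = −0.16418225.
Intercept c from SP-101: 1108.7 − 1089414.14 + 760552.60 = −327752.85.
At (684808, 4632553): z_contact = 1088782.9 − 760583.0 − 327752.85 = 447.1 m.
Depth below ground = 570 − 447.1 = 123 m.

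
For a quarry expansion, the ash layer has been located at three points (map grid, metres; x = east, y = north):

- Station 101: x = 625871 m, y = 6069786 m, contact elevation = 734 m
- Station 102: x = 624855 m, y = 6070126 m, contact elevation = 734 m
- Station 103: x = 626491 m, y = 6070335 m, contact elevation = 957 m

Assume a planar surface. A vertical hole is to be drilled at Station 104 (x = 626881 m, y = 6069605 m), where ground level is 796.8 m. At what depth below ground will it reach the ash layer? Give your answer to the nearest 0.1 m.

16.5 m

Let the plane be z = a·x + b·y + c.
Station 102−Station 101: −1016a + 340b = 0;  Station 103−Station 101: 620a + 549b = 223.
Solving gives a = 0.098648944, b = 0.294786256.
Then c = 734 − a·625871 − b·6069786 = −1850297.00.
At (626881, 6069605): z_contact = 61841.15 + 1789236.14 − 1850297.00 = 780.28 m.
Depth below ground = 796.8 − 780.28 = 16.5 m.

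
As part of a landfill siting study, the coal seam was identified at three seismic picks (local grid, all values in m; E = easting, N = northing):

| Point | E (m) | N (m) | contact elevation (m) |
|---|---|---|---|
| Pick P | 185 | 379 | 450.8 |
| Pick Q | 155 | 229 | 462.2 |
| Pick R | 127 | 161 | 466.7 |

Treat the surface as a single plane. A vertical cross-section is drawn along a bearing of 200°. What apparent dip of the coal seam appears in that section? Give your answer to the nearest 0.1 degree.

Two edge vectors: Pick P→Pick Q = (-30, -150, 11.4), Pick P→Pick R = (-58, -218, 15.9).
Normal n = (Pick P→Pick Q) × (Pick P→Pick R) = (100.2, -184.2, -2160).
So ∂z/∂E = −n_x/n_z = 0.04639 and ∂z/∂N = −n_y/n_z = −0.08528.
Unit vector along 200° is (sin 200°, cos 200°) = (-0.3420, -0.9397).
Slope in that direction = a·(-0.3420) + b·(-0.9397) = 0.06427.
Apparent dip = arctan|0.06427| = 3.7° (true dip is 5.5°, so apparent ≤ true as expected).

3.7°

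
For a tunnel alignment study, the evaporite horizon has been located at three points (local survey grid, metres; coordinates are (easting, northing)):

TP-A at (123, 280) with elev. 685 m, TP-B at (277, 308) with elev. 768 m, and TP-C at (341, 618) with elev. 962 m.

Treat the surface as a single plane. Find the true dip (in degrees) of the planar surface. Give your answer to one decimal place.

Two edge vectors: TP-A→TP-B = (154, 28, 83), TP-A→TP-C = (218, 338, 277).
Normal n = (TP-A→TP-B) × (TP-A→TP-C) = (-20298, -24564, 45948).
So ∂z/∂E = −n_x/n_z = 0.44176 and ∂z/∂N = −n_y/n_z = 0.53460.
Gradient magnitude |∇z| = √(a² + b²) = √(0.19515 + 0.28580) = 0.69351.
True dip = arctan(0.69351) = 34.7°, dipping toward SW (azimuth ≈ 220°).

34.7°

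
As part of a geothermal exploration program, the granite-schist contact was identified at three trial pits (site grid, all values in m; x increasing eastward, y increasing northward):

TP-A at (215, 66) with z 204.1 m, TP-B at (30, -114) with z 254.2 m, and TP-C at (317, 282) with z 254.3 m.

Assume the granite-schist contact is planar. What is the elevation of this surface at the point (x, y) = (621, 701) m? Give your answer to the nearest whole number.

254 m

Two edge vectors: TP-A→TP-B = (-185, -180, 50.1), TP-A→TP-C = (102, 216, 50.2).
Normal n = (TP-A→TP-B) × (TP-A→TP-C) = (-19857.6, 14397.2, -21600).
So ∂z/∂x = −n_x/n_z = −0.91933 and ∂z/∂y = −n_y/n_z = 0.66654.
Intercept c from TP-A: 204.1 + 197.66 − 43.99 = 357.77.
At (621, 701): z = −570.9 + 467.2 + 357.77 = 254.1 m.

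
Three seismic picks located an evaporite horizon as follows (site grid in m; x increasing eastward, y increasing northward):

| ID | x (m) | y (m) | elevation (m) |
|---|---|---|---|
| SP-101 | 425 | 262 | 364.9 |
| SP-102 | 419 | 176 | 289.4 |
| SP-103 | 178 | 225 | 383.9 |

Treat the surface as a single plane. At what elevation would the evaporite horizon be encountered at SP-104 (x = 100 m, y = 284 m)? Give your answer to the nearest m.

453 m

Let the plane be z = a·x + b·y + c.
SP-102−SP-101: −6a − 86b = −75.5;  SP-103−SP-101: −247a − 37b = 19.
Solving gives a = −0.21063, b = 0.89260.
Then c = 364.9 − a·425 − b·262 = 220.56.
At (100, 284): z = −21.1 + 253.5 + 220.56 = 453.0 m.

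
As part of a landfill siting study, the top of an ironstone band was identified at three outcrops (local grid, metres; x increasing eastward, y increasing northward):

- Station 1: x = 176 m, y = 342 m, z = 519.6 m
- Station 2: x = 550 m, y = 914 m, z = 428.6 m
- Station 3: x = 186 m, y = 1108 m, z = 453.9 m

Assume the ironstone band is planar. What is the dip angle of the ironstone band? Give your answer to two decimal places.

Let the plane be z = a·x + b·y + c.
Station 2−Station 1: 374a + 572b = −91;  Station 3−Station 1: 10a + 766b = −65.7.
Solving gives a = −0.11442, b = −0.08428.
Gradient magnitude |∇z| = √(a² + b²) = √(0.01309 + 0.00710) = 0.14211.
True dip = arctan(0.14211) = 8.09°, dipping toward NE (azimuth ≈ 054°).

8.09°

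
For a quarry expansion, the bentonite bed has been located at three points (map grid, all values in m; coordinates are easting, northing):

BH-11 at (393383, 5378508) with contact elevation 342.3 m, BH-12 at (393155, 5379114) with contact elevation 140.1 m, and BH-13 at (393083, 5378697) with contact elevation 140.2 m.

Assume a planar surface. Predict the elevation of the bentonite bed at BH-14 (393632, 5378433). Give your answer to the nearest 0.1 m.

Let the plane be z = a·easting + b·northing + c.
BH-12−BH-11: −228a + 606b = −202.2;  BH-13−BH-11: −300a + 189b = −202.1.
Solving gives a = 0.607440090, b = −0.105121550.
Then c = 342.3 − a·393383 − b·5378508 = 326782.79.
At (393632, 5378433): z = 239107.9 − 565389.2 + 326782.79 = 501.4 m.

501.4 m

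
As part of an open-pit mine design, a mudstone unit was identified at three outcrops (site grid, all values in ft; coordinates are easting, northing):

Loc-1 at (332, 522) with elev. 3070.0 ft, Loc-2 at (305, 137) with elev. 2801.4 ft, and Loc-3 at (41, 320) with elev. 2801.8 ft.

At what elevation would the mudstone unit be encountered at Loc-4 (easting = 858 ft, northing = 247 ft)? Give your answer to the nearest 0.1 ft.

Two edge vectors: Loc-1→Loc-2 = (-27, -385, -268.6), Loc-1→Loc-3 = (-291, -202, -268.2).
Normal n = (Loc-1→Loc-2) × (Loc-1→Loc-3) = (48999.8, 70921.2, -106581).
So ∂z/∂easting = −n_x/n_z = 0.45974 and ∂z/∂northing = −n_y/n_z = 0.66542.
Intercept c from Loc-1: 3070 − 152.63 − 347.35 = 2570.02.
At (858, 247): z = 394.5 + 164.4 + 2570.02 = 3128.8 ft.

3128.8 ft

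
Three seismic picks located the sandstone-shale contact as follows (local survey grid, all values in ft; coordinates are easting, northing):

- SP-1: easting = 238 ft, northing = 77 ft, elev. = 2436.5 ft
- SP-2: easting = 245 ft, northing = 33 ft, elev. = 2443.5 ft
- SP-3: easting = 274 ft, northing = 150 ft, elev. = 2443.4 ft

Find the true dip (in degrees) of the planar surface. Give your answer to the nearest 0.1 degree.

Two edge vectors: SP-1→SP-2 = (7, -44, 7), SP-1→SP-3 = (36, 73, 6.9).
Normal n = (SP-1→SP-2) × (SP-1→SP-3) = (-814.6, 203.7, 2095).
So ∂z/∂easting = −n_x/n_z = 0.38883 and ∂z/∂northing = −n_y/n_z = −0.09723.
Gradient magnitude |∇z| = √(a² + b²) = √(0.15119 + 0.00945) = 0.40080.
True dip = arctan(0.40080) = 21.8°, dipping toward WNW (azimuth ≈ 284°).

21.8°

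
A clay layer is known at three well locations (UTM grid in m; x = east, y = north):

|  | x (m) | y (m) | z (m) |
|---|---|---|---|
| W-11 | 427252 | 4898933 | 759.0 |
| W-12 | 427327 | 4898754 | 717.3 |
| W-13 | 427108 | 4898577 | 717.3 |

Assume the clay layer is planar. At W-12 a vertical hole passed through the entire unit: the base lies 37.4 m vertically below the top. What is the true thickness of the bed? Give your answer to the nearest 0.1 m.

36.5 m

Let the plane be z = a·x + b·y + c.
W-12−W-11: 75a − 179b = −41.7;  W-13−W-11: −144a − 356b = −41.7.
Solving gives a = −0.14065, b = 0.17403.
|∇z| = √(a²+b²) = 0.22376, so dip δ = arctan(0.22376) = 12.61°.
True thickness = vertical thickness × cos δ = 37.4 × cos 12.61° = 36.5 m.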